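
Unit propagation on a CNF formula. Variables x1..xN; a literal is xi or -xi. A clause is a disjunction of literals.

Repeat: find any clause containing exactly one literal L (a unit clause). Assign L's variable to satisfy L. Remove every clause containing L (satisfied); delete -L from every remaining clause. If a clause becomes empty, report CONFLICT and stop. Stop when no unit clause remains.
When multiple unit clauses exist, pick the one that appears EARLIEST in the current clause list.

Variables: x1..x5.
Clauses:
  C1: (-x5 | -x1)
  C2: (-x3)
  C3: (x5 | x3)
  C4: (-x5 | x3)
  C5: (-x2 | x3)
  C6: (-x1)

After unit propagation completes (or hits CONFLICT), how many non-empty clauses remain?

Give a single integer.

unit clause [-3] forces x3=F; simplify:
  drop 3 from [5, 3] -> [5]
  drop 3 from [-5, 3] -> [-5]
  drop 3 from [-2, 3] -> [-2]
  satisfied 1 clause(s); 5 remain; assigned so far: [3]
unit clause [5] forces x5=T; simplify:
  drop -5 from [-5, -1] -> [-1]
  drop -5 from [-5] -> [] (empty!)
  satisfied 1 clause(s); 4 remain; assigned so far: [3, 5]
CONFLICT (empty clause)

Answer: 3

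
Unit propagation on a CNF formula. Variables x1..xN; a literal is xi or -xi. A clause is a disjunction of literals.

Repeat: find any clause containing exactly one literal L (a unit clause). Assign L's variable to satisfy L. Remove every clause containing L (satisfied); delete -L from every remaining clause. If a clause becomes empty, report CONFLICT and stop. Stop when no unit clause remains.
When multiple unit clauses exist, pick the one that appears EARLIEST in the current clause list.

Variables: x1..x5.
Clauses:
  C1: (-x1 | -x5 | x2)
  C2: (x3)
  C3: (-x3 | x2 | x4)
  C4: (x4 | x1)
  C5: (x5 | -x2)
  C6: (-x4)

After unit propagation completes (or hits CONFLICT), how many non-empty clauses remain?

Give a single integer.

Answer: 0

Derivation:
unit clause [3] forces x3=T; simplify:
  drop -3 from [-3, 2, 4] -> [2, 4]
  satisfied 1 clause(s); 5 remain; assigned so far: [3]
unit clause [-4] forces x4=F; simplify:
  drop 4 from [2, 4] -> [2]
  drop 4 from [4, 1] -> [1]
  satisfied 1 clause(s); 4 remain; assigned so far: [3, 4]
unit clause [2] forces x2=T; simplify:
  drop -2 from [5, -2] -> [5]
  satisfied 2 clause(s); 2 remain; assigned so far: [2, 3, 4]
unit clause [1] forces x1=T; simplify:
  satisfied 1 clause(s); 1 remain; assigned so far: [1, 2, 3, 4]
unit clause [5] forces x5=T; simplify:
  satisfied 1 clause(s); 0 remain; assigned so far: [1, 2, 3, 4, 5]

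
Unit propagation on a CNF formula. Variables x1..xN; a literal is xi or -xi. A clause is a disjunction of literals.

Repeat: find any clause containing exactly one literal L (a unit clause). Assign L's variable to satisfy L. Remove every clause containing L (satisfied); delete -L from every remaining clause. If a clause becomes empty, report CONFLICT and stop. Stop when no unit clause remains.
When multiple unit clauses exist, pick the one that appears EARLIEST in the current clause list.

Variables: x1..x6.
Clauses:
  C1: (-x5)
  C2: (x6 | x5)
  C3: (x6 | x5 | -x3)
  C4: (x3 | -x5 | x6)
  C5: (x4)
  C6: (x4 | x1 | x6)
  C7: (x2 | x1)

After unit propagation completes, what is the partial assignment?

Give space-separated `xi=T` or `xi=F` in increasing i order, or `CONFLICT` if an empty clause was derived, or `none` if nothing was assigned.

unit clause [-5] forces x5=F; simplify:
  drop 5 from [6, 5] -> [6]
  drop 5 from [6, 5, -3] -> [6, -3]
  satisfied 2 clause(s); 5 remain; assigned so far: [5]
unit clause [6] forces x6=T; simplify:
  satisfied 3 clause(s); 2 remain; assigned so far: [5, 6]
unit clause [4] forces x4=T; simplify:
  satisfied 1 clause(s); 1 remain; assigned so far: [4, 5, 6]

Answer: x4=T x5=F x6=T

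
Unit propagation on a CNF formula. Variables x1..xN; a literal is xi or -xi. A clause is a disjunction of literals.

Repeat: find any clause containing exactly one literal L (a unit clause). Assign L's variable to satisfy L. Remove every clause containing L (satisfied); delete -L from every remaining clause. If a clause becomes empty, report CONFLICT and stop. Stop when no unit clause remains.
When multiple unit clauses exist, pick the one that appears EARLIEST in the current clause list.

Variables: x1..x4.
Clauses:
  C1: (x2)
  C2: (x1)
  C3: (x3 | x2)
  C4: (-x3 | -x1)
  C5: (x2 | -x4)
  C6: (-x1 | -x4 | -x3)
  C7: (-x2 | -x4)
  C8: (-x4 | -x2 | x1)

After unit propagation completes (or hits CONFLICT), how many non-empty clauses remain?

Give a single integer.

unit clause [2] forces x2=T; simplify:
  drop -2 from [-2, -4] -> [-4]
  drop -2 from [-4, -2, 1] -> [-4, 1]
  satisfied 3 clause(s); 5 remain; assigned so far: [2]
unit clause [1] forces x1=T; simplify:
  drop -1 from [-3, -1] -> [-3]
  drop -1 from [-1, -4, -3] -> [-4, -3]
  satisfied 2 clause(s); 3 remain; assigned so far: [1, 2]
unit clause [-3] forces x3=F; simplify:
  satisfied 2 clause(s); 1 remain; assigned so far: [1, 2, 3]
unit clause [-4] forces x4=F; simplify:
  satisfied 1 clause(s); 0 remain; assigned so far: [1, 2, 3, 4]

Answer: 0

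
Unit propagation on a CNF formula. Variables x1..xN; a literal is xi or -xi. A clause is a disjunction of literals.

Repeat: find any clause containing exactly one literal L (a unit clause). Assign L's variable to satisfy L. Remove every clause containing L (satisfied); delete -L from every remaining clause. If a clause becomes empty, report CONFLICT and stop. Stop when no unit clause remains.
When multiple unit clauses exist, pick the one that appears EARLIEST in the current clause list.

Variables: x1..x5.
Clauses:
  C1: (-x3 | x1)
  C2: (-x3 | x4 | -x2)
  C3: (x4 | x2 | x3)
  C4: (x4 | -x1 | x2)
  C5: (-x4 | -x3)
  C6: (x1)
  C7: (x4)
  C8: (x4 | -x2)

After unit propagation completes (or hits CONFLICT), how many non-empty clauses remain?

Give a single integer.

Answer: 0

Derivation:
unit clause [1] forces x1=T; simplify:
  drop -1 from [4, -1, 2] -> [4, 2]
  satisfied 2 clause(s); 6 remain; assigned so far: [1]
unit clause [4] forces x4=T; simplify:
  drop -4 from [-4, -3] -> [-3]
  satisfied 5 clause(s); 1 remain; assigned so far: [1, 4]
unit clause [-3] forces x3=F; simplify:
  satisfied 1 clause(s); 0 remain; assigned so far: [1, 3, 4]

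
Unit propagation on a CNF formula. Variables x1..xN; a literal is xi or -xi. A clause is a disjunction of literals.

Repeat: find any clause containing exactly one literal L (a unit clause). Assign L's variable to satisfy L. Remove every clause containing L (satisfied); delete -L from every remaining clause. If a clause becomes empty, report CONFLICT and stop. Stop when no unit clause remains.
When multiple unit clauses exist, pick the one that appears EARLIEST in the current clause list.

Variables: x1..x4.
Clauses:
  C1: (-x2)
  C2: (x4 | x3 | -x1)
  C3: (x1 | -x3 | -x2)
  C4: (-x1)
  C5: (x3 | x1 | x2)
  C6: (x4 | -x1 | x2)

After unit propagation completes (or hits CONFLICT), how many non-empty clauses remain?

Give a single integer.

unit clause [-2] forces x2=F; simplify:
  drop 2 from [3, 1, 2] -> [3, 1]
  drop 2 from [4, -1, 2] -> [4, -1]
  satisfied 2 clause(s); 4 remain; assigned so far: [2]
unit clause [-1] forces x1=F; simplify:
  drop 1 from [3, 1] -> [3]
  satisfied 3 clause(s); 1 remain; assigned so far: [1, 2]
unit clause [3] forces x3=T; simplify:
  satisfied 1 clause(s); 0 remain; assigned so far: [1, 2, 3]

Answer: 0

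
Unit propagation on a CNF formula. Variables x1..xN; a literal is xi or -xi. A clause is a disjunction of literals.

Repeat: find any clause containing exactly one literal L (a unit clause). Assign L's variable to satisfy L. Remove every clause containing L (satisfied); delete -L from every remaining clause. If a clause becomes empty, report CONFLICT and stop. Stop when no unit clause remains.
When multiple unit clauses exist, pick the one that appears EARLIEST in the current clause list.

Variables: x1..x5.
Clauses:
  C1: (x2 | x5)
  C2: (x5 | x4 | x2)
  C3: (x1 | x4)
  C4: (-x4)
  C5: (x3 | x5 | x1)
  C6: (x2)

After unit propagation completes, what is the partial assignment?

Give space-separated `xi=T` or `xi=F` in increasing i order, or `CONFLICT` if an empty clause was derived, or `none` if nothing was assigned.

Answer: x1=T x2=T x4=F

Derivation:
unit clause [-4] forces x4=F; simplify:
  drop 4 from [5, 4, 2] -> [5, 2]
  drop 4 from [1, 4] -> [1]
  satisfied 1 clause(s); 5 remain; assigned so far: [4]
unit clause [1] forces x1=T; simplify:
  satisfied 2 clause(s); 3 remain; assigned so far: [1, 4]
unit clause [2] forces x2=T; simplify:
  satisfied 3 clause(s); 0 remain; assigned so far: [1, 2, 4]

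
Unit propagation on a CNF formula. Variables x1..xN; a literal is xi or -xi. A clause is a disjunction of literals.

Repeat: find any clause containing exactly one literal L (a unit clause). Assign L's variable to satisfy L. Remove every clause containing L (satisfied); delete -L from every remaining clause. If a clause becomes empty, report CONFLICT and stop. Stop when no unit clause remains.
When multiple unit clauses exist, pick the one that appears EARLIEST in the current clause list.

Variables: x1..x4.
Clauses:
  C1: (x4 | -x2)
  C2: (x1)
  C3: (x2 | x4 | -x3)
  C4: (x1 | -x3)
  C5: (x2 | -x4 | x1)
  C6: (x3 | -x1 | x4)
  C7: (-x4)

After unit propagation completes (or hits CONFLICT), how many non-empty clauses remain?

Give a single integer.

Answer: 0

Derivation:
unit clause [1] forces x1=T; simplify:
  drop -1 from [3, -1, 4] -> [3, 4]
  satisfied 3 clause(s); 4 remain; assigned so far: [1]
unit clause [-4] forces x4=F; simplify:
  drop 4 from [4, -2] -> [-2]
  drop 4 from [2, 4, -3] -> [2, -3]
  drop 4 from [3, 4] -> [3]
  satisfied 1 clause(s); 3 remain; assigned so far: [1, 4]
unit clause [-2] forces x2=F; simplify:
  drop 2 from [2, -3] -> [-3]
  satisfied 1 clause(s); 2 remain; assigned so far: [1, 2, 4]
unit clause [-3] forces x3=F; simplify:
  drop 3 from [3] -> [] (empty!)
  satisfied 1 clause(s); 1 remain; assigned so far: [1, 2, 3, 4]
CONFLICT (empty clause)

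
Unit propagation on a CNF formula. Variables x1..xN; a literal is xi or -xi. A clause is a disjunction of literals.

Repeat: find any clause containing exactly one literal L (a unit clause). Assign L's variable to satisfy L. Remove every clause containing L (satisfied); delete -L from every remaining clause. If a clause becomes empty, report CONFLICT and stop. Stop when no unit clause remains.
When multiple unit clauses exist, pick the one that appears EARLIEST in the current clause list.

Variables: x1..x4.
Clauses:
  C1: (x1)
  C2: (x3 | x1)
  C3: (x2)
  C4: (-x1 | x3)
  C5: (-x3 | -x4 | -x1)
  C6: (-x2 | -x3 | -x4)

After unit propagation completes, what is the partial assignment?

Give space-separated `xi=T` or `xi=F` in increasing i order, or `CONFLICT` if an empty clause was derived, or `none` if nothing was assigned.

unit clause [1] forces x1=T; simplify:
  drop -1 from [-1, 3] -> [3]
  drop -1 from [-3, -4, -1] -> [-3, -4]
  satisfied 2 clause(s); 4 remain; assigned so far: [1]
unit clause [2] forces x2=T; simplify:
  drop -2 from [-2, -3, -4] -> [-3, -4]
  satisfied 1 clause(s); 3 remain; assigned so far: [1, 2]
unit clause [3] forces x3=T; simplify:
  drop -3 from [-3, -4] -> [-4]
  drop -3 from [-3, -4] -> [-4]
  satisfied 1 clause(s); 2 remain; assigned so far: [1, 2, 3]
unit clause [-4] forces x4=F; simplify:
  satisfied 2 clause(s); 0 remain; assigned so far: [1, 2, 3, 4]

Answer: x1=T x2=T x3=T x4=F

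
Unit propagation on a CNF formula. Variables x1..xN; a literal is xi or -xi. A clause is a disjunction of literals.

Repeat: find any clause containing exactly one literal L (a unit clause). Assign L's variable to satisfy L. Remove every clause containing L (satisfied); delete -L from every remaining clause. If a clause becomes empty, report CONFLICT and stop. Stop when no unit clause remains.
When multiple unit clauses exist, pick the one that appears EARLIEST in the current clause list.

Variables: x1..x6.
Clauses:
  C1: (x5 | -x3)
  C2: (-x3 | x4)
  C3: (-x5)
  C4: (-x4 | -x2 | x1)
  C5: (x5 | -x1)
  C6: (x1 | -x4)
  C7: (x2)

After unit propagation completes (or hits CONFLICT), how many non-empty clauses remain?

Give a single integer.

Answer: 0

Derivation:
unit clause [-5] forces x5=F; simplify:
  drop 5 from [5, -3] -> [-3]
  drop 5 from [5, -1] -> [-1]
  satisfied 1 clause(s); 6 remain; assigned so far: [5]
unit clause [-3] forces x3=F; simplify:
  satisfied 2 clause(s); 4 remain; assigned so far: [3, 5]
unit clause [-1] forces x1=F; simplify:
  drop 1 from [-4, -2, 1] -> [-4, -2]
  drop 1 from [1, -4] -> [-4]
  satisfied 1 clause(s); 3 remain; assigned so far: [1, 3, 5]
unit clause [-4] forces x4=F; simplify:
  satisfied 2 clause(s); 1 remain; assigned so far: [1, 3, 4, 5]
unit clause [2] forces x2=T; simplify:
  satisfied 1 clause(s); 0 remain; assigned so far: [1, 2, 3, 4, 5]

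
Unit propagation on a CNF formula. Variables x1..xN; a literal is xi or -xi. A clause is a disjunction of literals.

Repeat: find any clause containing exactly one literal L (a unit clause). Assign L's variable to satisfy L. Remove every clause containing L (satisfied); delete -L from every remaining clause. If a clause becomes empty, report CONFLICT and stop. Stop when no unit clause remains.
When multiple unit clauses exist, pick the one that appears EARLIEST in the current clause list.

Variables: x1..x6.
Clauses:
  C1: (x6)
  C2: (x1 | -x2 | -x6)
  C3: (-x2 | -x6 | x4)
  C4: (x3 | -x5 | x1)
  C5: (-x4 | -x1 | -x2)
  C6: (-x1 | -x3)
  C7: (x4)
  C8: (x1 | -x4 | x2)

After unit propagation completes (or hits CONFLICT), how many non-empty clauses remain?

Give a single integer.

unit clause [6] forces x6=T; simplify:
  drop -6 from [1, -2, -6] -> [1, -2]
  drop -6 from [-2, -6, 4] -> [-2, 4]
  satisfied 1 clause(s); 7 remain; assigned so far: [6]
unit clause [4] forces x4=T; simplify:
  drop -4 from [-4, -1, -2] -> [-1, -2]
  drop -4 from [1, -4, 2] -> [1, 2]
  satisfied 2 clause(s); 5 remain; assigned so far: [4, 6]

Answer: 5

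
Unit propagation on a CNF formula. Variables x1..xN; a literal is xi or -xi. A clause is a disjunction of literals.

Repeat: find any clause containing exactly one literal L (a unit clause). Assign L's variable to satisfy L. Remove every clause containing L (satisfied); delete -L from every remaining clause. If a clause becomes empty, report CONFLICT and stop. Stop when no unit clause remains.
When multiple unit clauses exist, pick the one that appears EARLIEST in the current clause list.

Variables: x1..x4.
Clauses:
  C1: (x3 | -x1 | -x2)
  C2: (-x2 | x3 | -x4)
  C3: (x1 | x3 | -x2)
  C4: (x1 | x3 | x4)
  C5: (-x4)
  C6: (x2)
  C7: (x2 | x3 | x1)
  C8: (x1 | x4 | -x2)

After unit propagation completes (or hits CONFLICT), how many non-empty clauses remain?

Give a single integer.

Answer: 0

Derivation:
unit clause [-4] forces x4=F; simplify:
  drop 4 from [1, 3, 4] -> [1, 3]
  drop 4 from [1, 4, -2] -> [1, -2]
  satisfied 2 clause(s); 6 remain; assigned so far: [4]
unit clause [2] forces x2=T; simplify:
  drop -2 from [3, -1, -2] -> [3, -1]
  drop -2 from [1, 3, -2] -> [1, 3]
  drop -2 from [1, -2] -> [1]
  satisfied 2 clause(s); 4 remain; assigned so far: [2, 4]
unit clause [1] forces x1=T; simplify:
  drop -1 from [3, -1] -> [3]
  satisfied 3 clause(s); 1 remain; assigned so far: [1, 2, 4]
unit clause [3] forces x3=T; simplify:
  satisfied 1 clause(s); 0 remain; assigned so far: [1, 2, 3, 4]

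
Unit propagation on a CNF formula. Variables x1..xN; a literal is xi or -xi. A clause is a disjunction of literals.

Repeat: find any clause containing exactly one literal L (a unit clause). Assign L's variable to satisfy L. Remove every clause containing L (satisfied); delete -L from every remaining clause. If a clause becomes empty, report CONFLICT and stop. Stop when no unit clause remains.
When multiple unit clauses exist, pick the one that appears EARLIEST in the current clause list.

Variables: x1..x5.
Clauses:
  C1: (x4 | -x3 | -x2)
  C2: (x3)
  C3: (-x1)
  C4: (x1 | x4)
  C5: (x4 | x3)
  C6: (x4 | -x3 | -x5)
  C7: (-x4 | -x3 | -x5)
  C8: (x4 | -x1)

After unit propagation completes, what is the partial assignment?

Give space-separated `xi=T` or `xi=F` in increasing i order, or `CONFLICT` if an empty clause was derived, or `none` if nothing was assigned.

unit clause [3] forces x3=T; simplify:
  drop -3 from [4, -3, -2] -> [4, -2]
  drop -3 from [4, -3, -5] -> [4, -5]
  drop -3 from [-4, -3, -5] -> [-4, -5]
  satisfied 2 clause(s); 6 remain; assigned so far: [3]
unit clause [-1] forces x1=F; simplify:
  drop 1 from [1, 4] -> [4]
  satisfied 2 clause(s); 4 remain; assigned so far: [1, 3]
unit clause [4] forces x4=T; simplify:
  drop -4 from [-4, -5] -> [-5]
  satisfied 3 clause(s); 1 remain; assigned so far: [1, 3, 4]
unit clause [-5] forces x5=F; simplify:
  satisfied 1 clause(s); 0 remain; assigned so far: [1, 3, 4, 5]

Answer: x1=F x3=T x4=T x5=F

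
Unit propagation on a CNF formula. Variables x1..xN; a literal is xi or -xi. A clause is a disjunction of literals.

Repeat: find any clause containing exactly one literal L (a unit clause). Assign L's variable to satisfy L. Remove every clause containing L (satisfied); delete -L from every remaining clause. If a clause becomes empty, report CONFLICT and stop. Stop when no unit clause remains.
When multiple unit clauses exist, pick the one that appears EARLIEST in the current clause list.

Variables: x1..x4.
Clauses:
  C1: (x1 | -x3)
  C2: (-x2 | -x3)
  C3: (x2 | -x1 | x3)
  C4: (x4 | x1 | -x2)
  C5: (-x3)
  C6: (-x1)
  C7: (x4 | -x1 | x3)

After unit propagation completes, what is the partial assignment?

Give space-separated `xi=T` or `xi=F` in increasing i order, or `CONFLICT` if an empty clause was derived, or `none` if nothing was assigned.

unit clause [-3] forces x3=F; simplify:
  drop 3 from [2, -1, 3] -> [2, -1]
  drop 3 from [4, -1, 3] -> [4, -1]
  satisfied 3 clause(s); 4 remain; assigned so far: [3]
unit clause [-1] forces x1=F; simplify:
  drop 1 from [4, 1, -2] -> [4, -2]
  satisfied 3 clause(s); 1 remain; assigned so far: [1, 3]

Answer: x1=F x3=F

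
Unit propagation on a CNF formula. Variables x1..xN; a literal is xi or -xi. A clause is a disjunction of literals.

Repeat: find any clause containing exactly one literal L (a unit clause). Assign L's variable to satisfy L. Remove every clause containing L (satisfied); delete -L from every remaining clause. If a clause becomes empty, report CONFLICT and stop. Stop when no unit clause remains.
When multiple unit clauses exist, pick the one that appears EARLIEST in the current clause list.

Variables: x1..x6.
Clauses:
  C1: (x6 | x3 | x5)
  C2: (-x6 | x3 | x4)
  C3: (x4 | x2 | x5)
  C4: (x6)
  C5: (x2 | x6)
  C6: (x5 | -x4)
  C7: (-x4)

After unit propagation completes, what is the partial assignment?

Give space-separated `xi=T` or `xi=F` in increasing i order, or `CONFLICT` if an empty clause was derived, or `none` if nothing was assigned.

unit clause [6] forces x6=T; simplify:
  drop -6 from [-6, 3, 4] -> [3, 4]
  satisfied 3 clause(s); 4 remain; assigned so far: [6]
unit clause [-4] forces x4=F; simplify:
  drop 4 from [3, 4] -> [3]
  drop 4 from [4, 2, 5] -> [2, 5]
  satisfied 2 clause(s); 2 remain; assigned so far: [4, 6]
unit clause [3] forces x3=T; simplify:
  satisfied 1 clause(s); 1 remain; assigned so far: [3, 4, 6]

Answer: x3=T x4=F x6=T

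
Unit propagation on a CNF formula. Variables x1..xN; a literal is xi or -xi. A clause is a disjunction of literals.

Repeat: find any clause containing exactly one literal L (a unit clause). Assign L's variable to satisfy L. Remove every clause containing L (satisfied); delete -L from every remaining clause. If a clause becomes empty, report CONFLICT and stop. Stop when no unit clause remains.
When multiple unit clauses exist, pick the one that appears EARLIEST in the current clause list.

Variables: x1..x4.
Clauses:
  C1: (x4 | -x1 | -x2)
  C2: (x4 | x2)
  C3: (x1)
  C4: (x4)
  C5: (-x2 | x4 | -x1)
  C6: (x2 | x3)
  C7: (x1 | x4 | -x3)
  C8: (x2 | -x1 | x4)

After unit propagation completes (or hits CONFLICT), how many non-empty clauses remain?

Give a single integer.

Answer: 1

Derivation:
unit clause [1] forces x1=T; simplify:
  drop -1 from [4, -1, -2] -> [4, -2]
  drop -1 from [-2, 4, -1] -> [-2, 4]
  drop -1 from [2, -1, 4] -> [2, 4]
  satisfied 2 clause(s); 6 remain; assigned so far: [1]
unit clause [4] forces x4=T; simplify:
  satisfied 5 clause(s); 1 remain; assigned so far: [1, 4]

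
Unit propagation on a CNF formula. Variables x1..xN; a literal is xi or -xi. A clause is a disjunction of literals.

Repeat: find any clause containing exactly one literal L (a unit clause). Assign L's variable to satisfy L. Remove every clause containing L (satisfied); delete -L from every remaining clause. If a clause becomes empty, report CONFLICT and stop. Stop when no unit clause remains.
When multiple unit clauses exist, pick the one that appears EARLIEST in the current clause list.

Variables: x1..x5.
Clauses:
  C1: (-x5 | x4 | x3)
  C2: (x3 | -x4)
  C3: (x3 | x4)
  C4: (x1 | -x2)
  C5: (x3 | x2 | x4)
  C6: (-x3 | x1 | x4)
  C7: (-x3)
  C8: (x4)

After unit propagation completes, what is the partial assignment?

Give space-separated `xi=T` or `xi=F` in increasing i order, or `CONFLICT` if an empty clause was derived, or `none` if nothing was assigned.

Answer: CONFLICT

Derivation:
unit clause [-3] forces x3=F; simplify:
  drop 3 from [-5, 4, 3] -> [-5, 4]
  drop 3 from [3, -4] -> [-4]
  drop 3 from [3, 4] -> [4]
  drop 3 from [3, 2, 4] -> [2, 4]
  satisfied 2 clause(s); 6 remain; assigned so far: [3]
unit clause [-4] forces x4=F; simplify:
  drop 4 from [-5, 4] -> [-5]
  drop 4 from [4] -> [] (empty!)
  drop 4 from [2, 4] -> [2]
  drop 4 from [4] -> [] (empty!)
  satisfied 1 clause(s); 5 remain; assigned so far: [3, 4]
CONFLICT (empty clause)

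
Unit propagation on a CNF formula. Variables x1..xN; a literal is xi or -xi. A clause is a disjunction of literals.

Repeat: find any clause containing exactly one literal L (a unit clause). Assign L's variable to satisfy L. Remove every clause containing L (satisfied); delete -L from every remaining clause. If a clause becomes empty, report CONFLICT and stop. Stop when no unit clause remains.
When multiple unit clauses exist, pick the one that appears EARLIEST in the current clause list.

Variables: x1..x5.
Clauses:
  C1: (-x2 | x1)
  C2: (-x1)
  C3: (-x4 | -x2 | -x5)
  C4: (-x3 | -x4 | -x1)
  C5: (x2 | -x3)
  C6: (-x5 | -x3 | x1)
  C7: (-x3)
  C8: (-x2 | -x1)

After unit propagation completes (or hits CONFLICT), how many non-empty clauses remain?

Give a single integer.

Answer: 0

Derivation:
unit clause [-1] forces x1=F; simplify:
  drop 1 from [-2, 1] -> [-2]
  drop 1 from [-5, -3, 1] -> [-5, -3]
  satisfied 3 clause(s); 5 remain; assigned so far: [1]
unit clause [-2] forces x2=F; simplify:
  drop 2 from [2, -3] -> [-3]
  satisfied 2 clause(s); 3 remain; assigned so far: [1, 2]
unit clause [-3] forces x3=F; simplify:
  satisfied 3 clause(s); 0 remain; assigned so far: [1, 2, 3]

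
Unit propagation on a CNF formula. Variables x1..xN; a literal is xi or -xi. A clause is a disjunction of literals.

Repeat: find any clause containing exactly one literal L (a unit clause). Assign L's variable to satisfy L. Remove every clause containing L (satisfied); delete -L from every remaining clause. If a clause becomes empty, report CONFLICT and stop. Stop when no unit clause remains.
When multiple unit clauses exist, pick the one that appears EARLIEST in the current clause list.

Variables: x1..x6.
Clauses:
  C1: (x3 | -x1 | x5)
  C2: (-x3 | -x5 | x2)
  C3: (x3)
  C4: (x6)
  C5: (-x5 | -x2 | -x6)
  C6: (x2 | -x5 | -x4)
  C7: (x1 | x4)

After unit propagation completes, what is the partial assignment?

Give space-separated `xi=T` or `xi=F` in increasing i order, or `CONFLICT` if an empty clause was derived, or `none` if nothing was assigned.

Answer: x3=T x6=T

Derivation:
unit clause [3] forces x3=T; simplify:
  drop -3 from [-3, -5, 2] -> [-5, 2]
  satisfied 2 clause(s); 5 remain; assigned so far: [3]
unit clause [6] forces x6=T; simplify:
  drop -6 from [-5, -2, -6] -> [-5, -2]
  satisfied 1 clause(s); 4 remain; assigned so far: [3, 6]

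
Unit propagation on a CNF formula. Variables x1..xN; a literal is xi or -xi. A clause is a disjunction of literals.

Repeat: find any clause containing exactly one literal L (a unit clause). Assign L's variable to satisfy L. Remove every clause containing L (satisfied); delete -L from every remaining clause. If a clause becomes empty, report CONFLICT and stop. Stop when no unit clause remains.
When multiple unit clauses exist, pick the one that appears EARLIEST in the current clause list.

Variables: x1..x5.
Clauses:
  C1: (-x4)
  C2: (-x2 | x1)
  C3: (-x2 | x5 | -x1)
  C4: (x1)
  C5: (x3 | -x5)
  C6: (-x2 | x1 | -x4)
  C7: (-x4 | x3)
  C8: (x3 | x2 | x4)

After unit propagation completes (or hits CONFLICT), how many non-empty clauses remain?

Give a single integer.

unit clause [-4] forces x4=F; simplify:
  drop 4 from [3, 2, 4] -> [3, 2]
  satisfied 3 clause(s); 5 remain; assigned so far: [4]
unit clause [1] forces x1=T; simplify:
  drop -1 from [-2, 5, -1] -> [-2, 5]
  satisfied 2 clause(s); 3 remain; assigned so far: [1, 4]

Answer: 3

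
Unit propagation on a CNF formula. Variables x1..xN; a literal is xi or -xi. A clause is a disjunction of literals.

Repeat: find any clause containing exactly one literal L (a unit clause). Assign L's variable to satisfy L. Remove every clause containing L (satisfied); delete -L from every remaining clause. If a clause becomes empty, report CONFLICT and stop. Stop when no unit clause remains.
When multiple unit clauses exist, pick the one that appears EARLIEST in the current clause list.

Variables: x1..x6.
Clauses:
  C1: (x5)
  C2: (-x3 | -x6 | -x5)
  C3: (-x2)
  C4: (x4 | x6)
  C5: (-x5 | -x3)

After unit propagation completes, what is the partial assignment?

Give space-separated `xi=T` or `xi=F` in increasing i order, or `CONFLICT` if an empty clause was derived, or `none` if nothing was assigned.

Answer: x2=F x3=F x5=T

Derivation:
unit clause [5] forces x5=T; simplify:
  drop -5 from [-3, -6, -5] -> [-3, -6]
  drop -5 from [-5, -3] -> [-3]
  satisfied 1 clause(s); 4 remain; assigned so far: [5]
unit clause [-2] forces x2=F; simplify:
  satisfied 1 clause(s); 3 remain; assigned so far: [2, 5]
unit clause [-3] forces x3=F; simplify:
  satisfied 2 clause(s); 1 remain; assigned so far: [2, 3, 5]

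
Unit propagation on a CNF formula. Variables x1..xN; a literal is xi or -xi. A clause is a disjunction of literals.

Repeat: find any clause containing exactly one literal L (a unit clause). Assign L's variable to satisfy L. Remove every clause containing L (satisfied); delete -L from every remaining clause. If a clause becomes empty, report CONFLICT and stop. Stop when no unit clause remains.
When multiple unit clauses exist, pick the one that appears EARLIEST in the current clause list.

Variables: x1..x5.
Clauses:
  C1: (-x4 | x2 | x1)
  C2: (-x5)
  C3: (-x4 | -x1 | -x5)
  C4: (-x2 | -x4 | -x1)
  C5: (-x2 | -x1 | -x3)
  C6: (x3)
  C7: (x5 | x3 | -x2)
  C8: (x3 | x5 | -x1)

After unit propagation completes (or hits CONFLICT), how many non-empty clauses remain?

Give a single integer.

Answer: 3

Derivation:
unit clause [-5] forces x5=F; simplify:
  drop 5 from [5, 3, -2] -> [3, -2]
  drop 5 from [3, 5, -1] -> [3, -1]
  satisfied 2 clause(s); 6 remain; assigned so far: [5]
unit clause [3] forces x3=T; simplify:
  drop -3 from [-2, -1, -3] -> [-2, -1]
  satisfied 3 clause(s); 3 remain; assigned so far: [3, 5]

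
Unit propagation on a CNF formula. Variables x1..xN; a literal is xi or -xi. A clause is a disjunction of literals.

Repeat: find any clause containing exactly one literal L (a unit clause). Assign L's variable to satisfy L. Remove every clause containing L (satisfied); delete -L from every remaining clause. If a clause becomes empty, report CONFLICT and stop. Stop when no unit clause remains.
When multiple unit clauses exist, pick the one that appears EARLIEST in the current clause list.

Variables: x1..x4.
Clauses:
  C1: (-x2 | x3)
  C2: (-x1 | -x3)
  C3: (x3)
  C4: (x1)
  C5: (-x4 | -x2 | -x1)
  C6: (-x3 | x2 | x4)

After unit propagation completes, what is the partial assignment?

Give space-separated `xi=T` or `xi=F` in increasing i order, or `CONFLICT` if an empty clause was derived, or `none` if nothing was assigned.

unit clause [3] forces x3=T; simplify:
  drop -3 from [-1, -3] -> [-1]
  drop -3 from [-3, 2, 4] -> [2, 4]
  satisfied 2 clause(s); 4 remain; assigned so far: [3]
unit clause [-1] forces x1=F; simplify:
  drop 1 from [1] -> [] (empty!)
  satisfied 2 clause(s); 2 remain; assigned so far: [1, 3]
CONFLICT (empty clause)

Answer: CONFLICT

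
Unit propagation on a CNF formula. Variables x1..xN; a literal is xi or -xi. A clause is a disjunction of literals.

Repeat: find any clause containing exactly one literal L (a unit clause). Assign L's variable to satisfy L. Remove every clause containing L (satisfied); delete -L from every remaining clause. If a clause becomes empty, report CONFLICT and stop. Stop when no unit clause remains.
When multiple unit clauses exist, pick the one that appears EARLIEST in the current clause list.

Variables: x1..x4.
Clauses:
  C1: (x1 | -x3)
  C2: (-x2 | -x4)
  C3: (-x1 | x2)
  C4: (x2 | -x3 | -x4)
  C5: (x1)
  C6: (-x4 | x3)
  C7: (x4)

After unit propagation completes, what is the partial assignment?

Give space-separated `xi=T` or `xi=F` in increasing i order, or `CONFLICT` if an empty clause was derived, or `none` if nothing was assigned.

Answer: CONFLICT

Derivation:
unit clause [1] forces x1=T; simplify:
  drop -1 from [-1, 2] -> [2]
  satisfied 2 clause(s); 5 remain; assigned so far: [1]
unit clause [2] forces x2=T; simplify:
  drop -2 from [-2, -4] -> [-4]
  satisfied 2 clause(s); 3 remain; assigned so far: [1, 2]
unit clause [-4] forces x4=F; simplify:
  drop 4 from [4] -> [] (empty!)
  satisfied 2 clause(s); 1 remain; assigned so far: [1, 2, 4]
CONFLICT (empty clause)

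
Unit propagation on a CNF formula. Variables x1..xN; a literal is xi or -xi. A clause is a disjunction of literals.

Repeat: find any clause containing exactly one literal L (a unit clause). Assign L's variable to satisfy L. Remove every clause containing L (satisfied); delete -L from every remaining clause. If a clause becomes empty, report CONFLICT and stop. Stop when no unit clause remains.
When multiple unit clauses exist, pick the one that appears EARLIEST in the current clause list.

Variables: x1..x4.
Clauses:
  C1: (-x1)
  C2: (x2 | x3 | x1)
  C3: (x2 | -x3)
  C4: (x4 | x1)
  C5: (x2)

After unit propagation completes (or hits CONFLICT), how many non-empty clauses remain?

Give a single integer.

unit clause [-1] forces x1=F; simplify:
  drop 1 from [2, 3, 1] -> [2, 3]
  drop 1 from [4, 1] -> [4]
  satisfied 1 clause(s); 4 remain; assigned so far: [1]
unit clause [4] forces x4=T; simplify:
  satisfied 1 clause(s); 3 remain; assigned so far: [1, 4]
unit clause [2] forces x2=T; simplify:
  satisfied 3 clause(s); 0 remain; assigned so far: [1, 2, 4]

Answer: 0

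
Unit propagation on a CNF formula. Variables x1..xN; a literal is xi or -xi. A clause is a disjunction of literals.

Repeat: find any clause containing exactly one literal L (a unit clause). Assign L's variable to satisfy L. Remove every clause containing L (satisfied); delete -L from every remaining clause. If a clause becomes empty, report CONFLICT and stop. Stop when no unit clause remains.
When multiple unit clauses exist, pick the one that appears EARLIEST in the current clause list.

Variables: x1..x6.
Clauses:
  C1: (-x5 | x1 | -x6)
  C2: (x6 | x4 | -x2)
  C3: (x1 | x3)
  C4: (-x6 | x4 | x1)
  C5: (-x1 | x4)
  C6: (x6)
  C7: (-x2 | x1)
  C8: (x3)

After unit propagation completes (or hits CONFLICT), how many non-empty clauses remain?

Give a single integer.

Answer: 4

Derivation:
unit clause [6] forces x6=T; simplify:
  drop -6 from [-5, 1, -6] -> [-5, 1]
  drop -6 from [-6, 4, 1] -> [4, 1]
  satisfied 2 clause(s); 6 remain; assigned so far: [6]
unit clause [3] forces x3=T; simplify:
  satisfied 2 clause(s); 4 remain; assigned so far: [3, 6]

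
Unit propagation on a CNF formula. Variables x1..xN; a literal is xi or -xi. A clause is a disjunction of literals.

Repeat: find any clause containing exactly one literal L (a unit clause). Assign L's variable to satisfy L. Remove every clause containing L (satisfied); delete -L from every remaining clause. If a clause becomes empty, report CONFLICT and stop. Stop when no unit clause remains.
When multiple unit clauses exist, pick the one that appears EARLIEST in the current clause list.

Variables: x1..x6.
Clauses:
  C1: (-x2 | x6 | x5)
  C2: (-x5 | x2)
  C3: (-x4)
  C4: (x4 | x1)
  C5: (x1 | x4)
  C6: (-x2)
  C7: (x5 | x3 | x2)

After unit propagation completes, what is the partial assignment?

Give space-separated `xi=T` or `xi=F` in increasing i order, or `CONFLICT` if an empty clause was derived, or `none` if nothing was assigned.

Answer: x1=T x2=F x3=T x4=F x5=F

Derivation:
unit clause [-4] forces x4=F; simplify:
  drop 4 from [4, 1] -> [1]
  drop 4 from [1, 4] -> [1]
  satisfied 1 clause(s); 6 remain; assigned so far: [4]
unit clause [1] forces x1=T; simplify:
  satisfied 2 clause(s); 4 remain; assigned so far: [1, 4]
unit clause [-2] forces x2=F; simplify:
  drop 2 from [-5, 2] -> [-5]
  drop 2 from [5, 3, 2] -> [5, 3]
  satisfied 2 clause(s); 2 remain; assigned so far: [1, 2, 4]
unit clause [-5] forces x5=F; simplify:
  drop 5 from [5, 3] -> [3]
  satisfied 1 clause(s); 1 remain; assigned so far: [1, 2, 4, 5]
unit clause [3] forces x3=T; simplify:
  satisfied 1 clause(s); 0 remain; assigned so far: [1, 2, 3, 4, 5]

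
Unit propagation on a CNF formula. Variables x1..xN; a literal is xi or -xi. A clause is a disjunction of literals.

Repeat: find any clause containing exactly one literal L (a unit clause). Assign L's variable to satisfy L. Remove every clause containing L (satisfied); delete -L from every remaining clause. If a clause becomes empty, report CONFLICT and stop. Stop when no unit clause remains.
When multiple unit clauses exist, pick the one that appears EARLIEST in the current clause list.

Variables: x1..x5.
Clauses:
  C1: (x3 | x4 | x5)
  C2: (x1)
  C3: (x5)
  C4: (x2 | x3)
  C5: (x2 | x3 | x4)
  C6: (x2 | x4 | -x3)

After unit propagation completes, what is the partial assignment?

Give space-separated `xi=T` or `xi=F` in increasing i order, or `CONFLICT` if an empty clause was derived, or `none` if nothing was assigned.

unit clause [1] forces x1=T; simplify:
  satisfied 1 clause(s); 5 remain; assigned so far: [1]
unit clause [5] forces x5=T; simplify:
  satisfied 2 clause(s); 3 remain; assigned so far: [1, 5]

Answer: x1=T x5=T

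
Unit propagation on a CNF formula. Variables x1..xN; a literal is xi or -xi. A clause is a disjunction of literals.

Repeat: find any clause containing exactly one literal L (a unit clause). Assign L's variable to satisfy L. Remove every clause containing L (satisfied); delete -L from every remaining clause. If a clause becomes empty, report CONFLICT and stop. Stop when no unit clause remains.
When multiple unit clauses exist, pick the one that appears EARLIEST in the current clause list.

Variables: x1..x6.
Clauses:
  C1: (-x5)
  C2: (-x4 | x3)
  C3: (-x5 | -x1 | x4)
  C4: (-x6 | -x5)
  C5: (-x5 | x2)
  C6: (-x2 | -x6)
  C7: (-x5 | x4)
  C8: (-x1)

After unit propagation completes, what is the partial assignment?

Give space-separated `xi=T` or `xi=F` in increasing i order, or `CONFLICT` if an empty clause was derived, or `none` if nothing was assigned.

Answer: x1=F x5=F

Derivation:
unit clause [-5] forces x5=F; simplify:
  satisfied 5 clause(s); 3 remain; assigned so far: [5]
unit clause [-1] forces x1=F; simplify:
  satisfied 1 clause(s); 2 remain; assigned so far: [1, 5]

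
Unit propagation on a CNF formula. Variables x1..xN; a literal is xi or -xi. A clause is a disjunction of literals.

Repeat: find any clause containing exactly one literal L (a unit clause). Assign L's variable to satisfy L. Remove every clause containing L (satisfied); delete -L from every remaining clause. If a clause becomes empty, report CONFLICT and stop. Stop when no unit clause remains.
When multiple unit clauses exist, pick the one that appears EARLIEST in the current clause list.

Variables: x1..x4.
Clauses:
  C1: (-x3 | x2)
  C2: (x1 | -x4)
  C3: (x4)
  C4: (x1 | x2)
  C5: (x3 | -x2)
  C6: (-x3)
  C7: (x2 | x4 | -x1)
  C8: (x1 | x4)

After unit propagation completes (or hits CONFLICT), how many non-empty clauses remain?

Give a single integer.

Answer: 0

Derivation:
unit clause [4] forces x4=T; simplify:
  drop -4 from [1, -4] -> [1]
  satisfied 3 clause(s); 5 remain; assigned so far: [4]
unit clause [1] forces x1=T; simplify:
  satisfied 2 clause(s); 3 remain; assigned so far: [1, 4]
unit clause [-3] forces x3=F; simplify:
  drop 3 from [3, -2] -> [-2]
  satisfied 2 clause(s); 1 remain; assigned so far: [1, 3, 4]
unit clause [-2] forces x2=F; simplify:
  satisfied 1 clause(s); 0 remain; assigned so far: [1, 2, 3, 4]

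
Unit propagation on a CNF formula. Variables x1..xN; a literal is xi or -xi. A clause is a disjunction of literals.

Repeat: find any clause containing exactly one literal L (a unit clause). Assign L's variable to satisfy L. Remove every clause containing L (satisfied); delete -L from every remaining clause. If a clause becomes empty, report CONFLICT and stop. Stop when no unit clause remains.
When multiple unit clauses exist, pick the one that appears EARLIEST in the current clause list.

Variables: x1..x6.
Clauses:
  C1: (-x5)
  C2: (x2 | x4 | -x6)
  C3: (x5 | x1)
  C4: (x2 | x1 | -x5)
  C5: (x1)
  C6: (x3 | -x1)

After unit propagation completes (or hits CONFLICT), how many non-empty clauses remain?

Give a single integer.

Answer: 1

Derivation:
unit clause [-5] forces x5=F; simplify:
  drop 5 from [5, 1] -> [1]
  satisfied 2 clause(s); 4 remain; assigned so far: [5]
unit clause [1] forces x1=T; simplify:
  drop -1 from [3, -1] -> [3]
  satisfied 2 clause(s); 2 remain; assigned so far: [1, 5]
unit clause [3] forces x3=T; simplify:
  satisfied 1 clause(s); 1 remain; assigned so far: [1, 3, 5]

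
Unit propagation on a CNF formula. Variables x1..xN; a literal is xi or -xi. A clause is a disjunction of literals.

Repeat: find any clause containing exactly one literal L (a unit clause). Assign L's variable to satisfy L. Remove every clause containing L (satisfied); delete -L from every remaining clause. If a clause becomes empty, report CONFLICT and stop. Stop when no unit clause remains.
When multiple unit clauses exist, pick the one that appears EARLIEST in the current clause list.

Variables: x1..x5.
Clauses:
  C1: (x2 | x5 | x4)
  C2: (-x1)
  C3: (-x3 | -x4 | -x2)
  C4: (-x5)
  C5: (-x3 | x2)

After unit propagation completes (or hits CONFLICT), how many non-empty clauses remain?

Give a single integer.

Answer: 3

Derivation:
unit clause [-1] forces x1=F; simplify:
  satisfied 1 clause(s); 4 remain; assigned so far: [1]
unit clause [-5] forces x5=F; simplify:
  drop 5 from [2, 5, 4] -> [2, 4]
  satisfied 1 clause(s); 3 remain; assigned so far: [1, 5]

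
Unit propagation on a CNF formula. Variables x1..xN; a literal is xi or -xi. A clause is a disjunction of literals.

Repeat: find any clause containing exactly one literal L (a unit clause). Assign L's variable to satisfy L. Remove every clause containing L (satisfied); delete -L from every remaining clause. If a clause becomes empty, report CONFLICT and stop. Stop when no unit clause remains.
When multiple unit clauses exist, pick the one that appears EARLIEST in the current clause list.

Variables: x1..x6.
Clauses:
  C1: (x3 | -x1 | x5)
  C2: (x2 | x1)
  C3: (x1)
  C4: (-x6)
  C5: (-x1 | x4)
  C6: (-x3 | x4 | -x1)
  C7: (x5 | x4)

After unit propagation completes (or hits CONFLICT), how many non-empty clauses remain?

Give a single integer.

unit clause [1] forces x1=T; simplify:
  drop -1 from [3, -1, 5] -> [3, 5]
  drop -1 from [-1, 4] -> [4]
  drop -1 from [-3, 4, -1] -> [-3, 4]
  satisfied 2 clause(s); 5 remain; assigned so far: [1]
unit clause [-6] forces x6=F; simplify:
  satisfied 1 clause(s); 4 remain; assigned so far: [1, 6]
unit clause [4] forces x4=T; simplify:
  satisfied 3 clause(s); 1 remain; assigned so far: [1, 4, 6]

Answer: 1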